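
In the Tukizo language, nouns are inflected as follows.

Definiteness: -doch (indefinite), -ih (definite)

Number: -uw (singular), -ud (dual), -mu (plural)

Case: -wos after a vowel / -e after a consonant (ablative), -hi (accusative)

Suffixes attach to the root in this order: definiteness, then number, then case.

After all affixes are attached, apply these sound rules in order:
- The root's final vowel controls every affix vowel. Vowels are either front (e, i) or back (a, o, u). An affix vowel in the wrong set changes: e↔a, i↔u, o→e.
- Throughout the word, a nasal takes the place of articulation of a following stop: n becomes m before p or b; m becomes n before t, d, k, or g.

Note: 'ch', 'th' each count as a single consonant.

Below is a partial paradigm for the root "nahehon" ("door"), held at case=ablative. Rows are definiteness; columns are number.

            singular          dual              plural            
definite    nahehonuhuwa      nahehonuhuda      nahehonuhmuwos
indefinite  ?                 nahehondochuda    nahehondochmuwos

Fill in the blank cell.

nahehondochuwa

Attach definiteness indefinite -doch → nahehondoch.
Attach number singular -uw → nahehondochuw.
Attach case ablative -e (after consonant 'w') → nahehondochuwe.
Apply vowel harmony: nahehondochuwe → nahehondochuwa.
Nasal assimilation: no change.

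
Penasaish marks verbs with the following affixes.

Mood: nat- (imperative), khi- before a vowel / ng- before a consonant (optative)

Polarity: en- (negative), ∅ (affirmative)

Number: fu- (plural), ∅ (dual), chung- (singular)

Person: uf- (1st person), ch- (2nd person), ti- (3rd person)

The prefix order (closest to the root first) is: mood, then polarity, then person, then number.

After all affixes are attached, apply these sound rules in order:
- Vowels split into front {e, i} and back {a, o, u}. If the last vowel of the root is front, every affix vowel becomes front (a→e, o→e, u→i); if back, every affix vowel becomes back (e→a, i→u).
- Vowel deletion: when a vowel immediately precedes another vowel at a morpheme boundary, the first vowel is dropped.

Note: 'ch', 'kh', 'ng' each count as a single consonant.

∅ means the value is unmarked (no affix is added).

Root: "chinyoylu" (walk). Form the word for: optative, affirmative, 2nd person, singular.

chungchngchinyoylu

Attach mood optative ng- (before consonant 'ch') → ngchinyoylu.
polarity = affirmative: zero marking, form stays ngchinyoylu.
Attach person 2nd person ch- → chngchinyoylu.
Attach number singular chung- → chungchngchinyoylu.
Vowel harmony: no change.
Vowel deletion: no change.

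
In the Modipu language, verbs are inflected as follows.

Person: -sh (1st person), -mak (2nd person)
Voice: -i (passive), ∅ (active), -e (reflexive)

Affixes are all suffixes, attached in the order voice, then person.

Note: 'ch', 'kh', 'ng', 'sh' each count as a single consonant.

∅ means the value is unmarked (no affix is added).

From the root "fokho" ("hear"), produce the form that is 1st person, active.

voice = active: zero marking, form stays fokho.
Attach person 1st person -sh → fokhosh.

fokhosh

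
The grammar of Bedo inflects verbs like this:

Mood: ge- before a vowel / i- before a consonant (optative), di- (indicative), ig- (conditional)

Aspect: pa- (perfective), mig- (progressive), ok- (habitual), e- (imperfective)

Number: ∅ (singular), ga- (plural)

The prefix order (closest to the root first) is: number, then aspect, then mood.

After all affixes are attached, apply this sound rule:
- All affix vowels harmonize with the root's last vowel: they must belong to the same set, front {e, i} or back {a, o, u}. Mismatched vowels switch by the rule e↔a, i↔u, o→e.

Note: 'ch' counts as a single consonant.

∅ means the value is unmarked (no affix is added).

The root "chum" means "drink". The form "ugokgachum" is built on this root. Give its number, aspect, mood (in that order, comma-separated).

plural, habitual, conditional

Segment: ig-ok-ga-chum.
number: ga- → plural.
aspect: ok- → habitual.
mood: ig- → conditional.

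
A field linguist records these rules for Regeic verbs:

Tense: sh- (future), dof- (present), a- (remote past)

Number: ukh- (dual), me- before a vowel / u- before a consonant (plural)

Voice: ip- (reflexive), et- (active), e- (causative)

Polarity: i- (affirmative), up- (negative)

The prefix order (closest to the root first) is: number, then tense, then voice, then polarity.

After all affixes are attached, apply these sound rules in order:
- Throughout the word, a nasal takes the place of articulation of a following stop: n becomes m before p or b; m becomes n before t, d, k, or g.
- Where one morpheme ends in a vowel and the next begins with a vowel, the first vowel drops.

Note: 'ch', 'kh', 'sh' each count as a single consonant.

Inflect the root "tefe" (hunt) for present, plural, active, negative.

Attach number plural u- (before consonant 't') → utefe.
Attach tense present dof- → dofutefe.
Attach voice active et- → etdofutefe.
Attach polarity negative up- → upetdofutefe.
Nasal assimilation: no change.
Vowel deletion: no change.

upetdofutefe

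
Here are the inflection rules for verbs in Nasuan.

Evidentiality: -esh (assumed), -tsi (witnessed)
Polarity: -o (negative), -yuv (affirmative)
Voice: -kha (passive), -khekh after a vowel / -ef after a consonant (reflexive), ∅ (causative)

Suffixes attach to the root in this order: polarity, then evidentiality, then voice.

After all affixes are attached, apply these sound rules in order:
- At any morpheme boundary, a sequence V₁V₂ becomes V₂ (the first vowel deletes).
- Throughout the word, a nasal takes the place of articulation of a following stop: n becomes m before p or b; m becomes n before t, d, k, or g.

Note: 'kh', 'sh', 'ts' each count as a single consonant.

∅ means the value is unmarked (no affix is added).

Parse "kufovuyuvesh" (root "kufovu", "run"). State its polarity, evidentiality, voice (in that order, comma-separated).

affirmative, assumed, causative

Segment: kufovu-yuv-esh.
polarity: -yuv → affirmative.
evidentiality: -esh → assumed.
voice: ∅ → causative.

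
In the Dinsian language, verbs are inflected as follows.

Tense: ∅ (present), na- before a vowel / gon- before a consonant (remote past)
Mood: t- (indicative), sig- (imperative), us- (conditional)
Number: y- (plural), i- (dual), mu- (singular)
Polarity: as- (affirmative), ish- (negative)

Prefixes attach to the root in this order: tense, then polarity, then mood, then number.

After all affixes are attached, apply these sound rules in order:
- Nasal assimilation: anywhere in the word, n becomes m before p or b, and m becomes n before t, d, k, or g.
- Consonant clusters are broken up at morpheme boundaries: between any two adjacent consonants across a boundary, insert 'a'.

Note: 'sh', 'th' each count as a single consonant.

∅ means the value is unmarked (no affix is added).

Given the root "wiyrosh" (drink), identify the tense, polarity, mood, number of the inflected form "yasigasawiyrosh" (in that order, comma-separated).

present, affirmative, imperative, plural

Segment: y-sig-as-wiyrosh.
tense: ∅ → present.
polarity: as- → affirmative.
mood: sig- → imperative.
number: y- → plural.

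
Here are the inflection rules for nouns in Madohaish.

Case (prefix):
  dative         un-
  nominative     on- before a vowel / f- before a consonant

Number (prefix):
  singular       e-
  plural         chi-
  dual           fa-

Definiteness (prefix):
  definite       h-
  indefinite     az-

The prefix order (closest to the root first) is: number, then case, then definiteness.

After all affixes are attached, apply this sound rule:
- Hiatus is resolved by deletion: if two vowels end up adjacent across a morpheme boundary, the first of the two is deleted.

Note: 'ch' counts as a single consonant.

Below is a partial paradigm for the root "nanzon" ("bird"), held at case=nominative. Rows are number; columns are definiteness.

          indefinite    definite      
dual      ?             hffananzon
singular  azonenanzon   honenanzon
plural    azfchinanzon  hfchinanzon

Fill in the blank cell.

azffananzon

Attach number dual fa- → fananzon.
Attach case nominative f- (before consonant 'f') → ffananzon.
Attach definiteness indefinite az- → azffananzon.
Vowel deletion: no change.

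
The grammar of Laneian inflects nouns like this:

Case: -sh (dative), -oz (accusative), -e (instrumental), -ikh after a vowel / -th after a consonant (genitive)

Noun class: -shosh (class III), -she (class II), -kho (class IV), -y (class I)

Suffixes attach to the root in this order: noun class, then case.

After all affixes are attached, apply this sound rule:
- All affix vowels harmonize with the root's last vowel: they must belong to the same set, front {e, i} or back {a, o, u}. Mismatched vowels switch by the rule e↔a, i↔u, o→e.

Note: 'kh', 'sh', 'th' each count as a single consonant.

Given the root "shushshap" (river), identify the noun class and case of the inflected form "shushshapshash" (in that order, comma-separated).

Segment: shushshap-she-sh.
noun class: -she → class II.
case: -sh → dative.

class II, dative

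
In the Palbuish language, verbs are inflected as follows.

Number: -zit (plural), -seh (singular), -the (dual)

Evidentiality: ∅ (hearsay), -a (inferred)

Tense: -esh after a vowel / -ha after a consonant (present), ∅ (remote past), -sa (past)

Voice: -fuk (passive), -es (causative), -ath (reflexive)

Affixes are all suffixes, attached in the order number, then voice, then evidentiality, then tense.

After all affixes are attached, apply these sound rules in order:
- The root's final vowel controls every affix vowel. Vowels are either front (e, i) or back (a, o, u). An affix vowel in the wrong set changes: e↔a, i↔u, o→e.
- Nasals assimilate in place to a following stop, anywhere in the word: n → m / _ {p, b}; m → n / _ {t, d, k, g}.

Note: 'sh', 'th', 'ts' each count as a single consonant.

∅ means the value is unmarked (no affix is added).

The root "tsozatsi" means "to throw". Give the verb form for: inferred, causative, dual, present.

tsozatsitheeseesh

Attach number dual -the → tsozatsithe.
Attach voice causative -es → tsozatsithees.
Attach evidentiality inferred -a → tsozatsitheesa.
Attach tense present -esh (after vowel 'a') → tsozatsitheesaesh.
Apply vowel harmony: tsozatsitheesaesh → tsozatsitheeseesh.
Nasal assimilation: no change.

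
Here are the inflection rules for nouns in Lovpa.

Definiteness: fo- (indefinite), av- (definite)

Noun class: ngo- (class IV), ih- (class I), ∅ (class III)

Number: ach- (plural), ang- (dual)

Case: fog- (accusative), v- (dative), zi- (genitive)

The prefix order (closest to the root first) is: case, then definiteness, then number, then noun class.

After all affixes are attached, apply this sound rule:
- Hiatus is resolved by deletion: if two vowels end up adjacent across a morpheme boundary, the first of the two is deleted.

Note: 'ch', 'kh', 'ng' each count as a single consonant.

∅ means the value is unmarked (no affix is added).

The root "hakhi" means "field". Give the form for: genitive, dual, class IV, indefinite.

Attach case genitive zi- → zihakhi.
Attach definiteness indefinite fo- → fozihakhi.
Attach number dual ang- → angfozihakhi.
Attach noun class class IV ngo- → ngoangfozihakhi.
Apply vowel deletion: ngoangfozihakhi → ngangfozihakhi.

ngangfozihakhi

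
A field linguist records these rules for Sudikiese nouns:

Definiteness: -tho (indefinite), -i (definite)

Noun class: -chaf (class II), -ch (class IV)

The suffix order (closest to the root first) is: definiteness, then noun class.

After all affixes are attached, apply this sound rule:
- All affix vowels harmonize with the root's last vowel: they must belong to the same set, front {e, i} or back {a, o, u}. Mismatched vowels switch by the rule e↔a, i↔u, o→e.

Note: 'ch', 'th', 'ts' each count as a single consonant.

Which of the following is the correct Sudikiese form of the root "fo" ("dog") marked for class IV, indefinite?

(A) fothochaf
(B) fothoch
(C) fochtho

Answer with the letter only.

B

Attach definiteness indefinite -tho → fotho.
Attach noun class class IV -ch → fothoch.
Vowel harmony: no change.
So the correct form is fothoch, option (B).
(A) fothochaf is wrong: it uses class II instead of class IV for noun class.
(C) fochtho is wrong: it has the affixes in the wrong order.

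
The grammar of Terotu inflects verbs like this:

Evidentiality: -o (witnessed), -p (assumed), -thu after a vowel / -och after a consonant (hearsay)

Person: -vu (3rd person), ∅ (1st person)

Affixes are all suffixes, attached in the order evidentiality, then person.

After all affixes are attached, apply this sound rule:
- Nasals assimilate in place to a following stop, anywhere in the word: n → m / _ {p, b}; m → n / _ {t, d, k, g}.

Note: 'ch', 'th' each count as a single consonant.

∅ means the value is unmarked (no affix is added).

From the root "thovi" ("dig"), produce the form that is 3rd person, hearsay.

Attach evidentiality hearsay -thu (after vowel 'i') → thovithu.
Attach person 3rd person -vu → thovithuvu.
Nasal assimilation: no change.

thovithuvu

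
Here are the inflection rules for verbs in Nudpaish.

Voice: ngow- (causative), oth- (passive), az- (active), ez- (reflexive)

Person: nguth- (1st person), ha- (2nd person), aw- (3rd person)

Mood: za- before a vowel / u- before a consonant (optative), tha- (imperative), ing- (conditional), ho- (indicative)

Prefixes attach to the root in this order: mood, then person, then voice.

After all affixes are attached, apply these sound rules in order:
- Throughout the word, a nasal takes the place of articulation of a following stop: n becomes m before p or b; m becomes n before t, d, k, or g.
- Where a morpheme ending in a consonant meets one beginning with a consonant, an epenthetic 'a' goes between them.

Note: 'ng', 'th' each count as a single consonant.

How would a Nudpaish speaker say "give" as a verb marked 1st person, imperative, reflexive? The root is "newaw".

Attach mood imperative tha- → thanewaw.
Attach person 1st person nguth- → nguththanewaw.
Attach voice reflexive ez- → eznguththanewaw.
Nasal assimilation: no change.
Apply epenthesis: eznguththanewaw → ezanguthathanewaw.

ezanguthathanewaw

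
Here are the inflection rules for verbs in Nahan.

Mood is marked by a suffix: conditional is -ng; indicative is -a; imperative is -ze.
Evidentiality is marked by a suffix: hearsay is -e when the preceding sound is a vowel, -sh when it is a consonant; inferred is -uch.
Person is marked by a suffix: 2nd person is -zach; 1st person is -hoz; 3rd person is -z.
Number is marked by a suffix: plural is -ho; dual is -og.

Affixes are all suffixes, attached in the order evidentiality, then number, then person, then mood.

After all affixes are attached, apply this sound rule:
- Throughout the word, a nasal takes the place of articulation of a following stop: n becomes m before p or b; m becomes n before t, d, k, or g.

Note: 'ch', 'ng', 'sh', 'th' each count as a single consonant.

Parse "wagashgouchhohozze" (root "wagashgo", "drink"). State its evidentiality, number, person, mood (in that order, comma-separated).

inferred, plural, 1st person, imperative

Segment: wagashgo-uch-ho-hoz-ze.
evidentiality: -uch → inferred.
number: -ho → plural.
person: -hoz → 1st person.
mood: -ze → imperative.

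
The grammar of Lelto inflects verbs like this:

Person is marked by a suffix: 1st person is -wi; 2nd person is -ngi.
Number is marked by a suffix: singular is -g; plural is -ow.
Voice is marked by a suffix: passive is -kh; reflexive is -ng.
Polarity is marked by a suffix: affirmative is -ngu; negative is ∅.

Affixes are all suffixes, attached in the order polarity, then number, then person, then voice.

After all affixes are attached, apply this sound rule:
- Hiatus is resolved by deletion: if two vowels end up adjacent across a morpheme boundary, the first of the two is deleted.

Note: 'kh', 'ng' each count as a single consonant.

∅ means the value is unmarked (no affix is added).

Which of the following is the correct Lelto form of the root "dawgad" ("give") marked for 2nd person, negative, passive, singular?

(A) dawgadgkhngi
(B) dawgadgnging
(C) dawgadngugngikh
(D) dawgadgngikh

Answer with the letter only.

D

polarity = negative: zero marking, form stays dawgad.
Attach number singular -g → dawgadg.
Attach person 2nd person -ngi → dawgadgngi.
Attach voice passive -kh → dawgadgngikh.
Vowel deletion: no change.
So the correct form is dawgadgngikh, option (D).
(C) dawgadngugngikh is wrong: it uses affirmative instead of negative for polarity.
(A) dawgadgkhngi is wrong: it has the affixes in the wrong order.
(B) dawgadgnging is wrong: it uses reflexive instead of passive for voice.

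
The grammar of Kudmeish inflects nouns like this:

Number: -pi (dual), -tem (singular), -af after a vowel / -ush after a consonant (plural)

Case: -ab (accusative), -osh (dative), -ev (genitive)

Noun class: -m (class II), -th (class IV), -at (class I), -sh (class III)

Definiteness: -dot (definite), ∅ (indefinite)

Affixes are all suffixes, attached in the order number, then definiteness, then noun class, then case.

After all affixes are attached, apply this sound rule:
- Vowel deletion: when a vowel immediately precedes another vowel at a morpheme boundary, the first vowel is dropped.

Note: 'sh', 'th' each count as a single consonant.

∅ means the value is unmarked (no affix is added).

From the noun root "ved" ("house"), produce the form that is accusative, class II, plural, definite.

Attach number plural -ush (after consonant 'd') → vedush.
Attach definiteness definite -dot → vedushdot.
Attach noun class class II -m → vedushdotm.
Attach case accusative -ab → vedushdotmab.
Vowel deletion: no change.

vedushdotmab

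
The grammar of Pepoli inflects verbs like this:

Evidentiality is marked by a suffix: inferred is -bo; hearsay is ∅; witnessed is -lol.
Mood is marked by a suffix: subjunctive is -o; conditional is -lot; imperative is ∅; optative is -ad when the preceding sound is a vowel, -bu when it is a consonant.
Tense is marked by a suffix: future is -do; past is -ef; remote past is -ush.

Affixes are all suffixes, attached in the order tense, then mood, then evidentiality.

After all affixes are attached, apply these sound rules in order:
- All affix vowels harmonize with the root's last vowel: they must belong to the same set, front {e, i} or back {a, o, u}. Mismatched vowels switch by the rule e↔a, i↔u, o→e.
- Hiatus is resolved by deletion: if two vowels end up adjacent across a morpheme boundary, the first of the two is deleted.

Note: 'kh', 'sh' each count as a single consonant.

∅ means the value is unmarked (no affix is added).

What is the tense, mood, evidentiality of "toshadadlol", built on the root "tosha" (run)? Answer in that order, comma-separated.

Segment: tosha-do-ad-lol.
tense: -do → future.
mood: -ad/bu → optative.
evidentiality: -lol → witnessed.

future, optative, witnessed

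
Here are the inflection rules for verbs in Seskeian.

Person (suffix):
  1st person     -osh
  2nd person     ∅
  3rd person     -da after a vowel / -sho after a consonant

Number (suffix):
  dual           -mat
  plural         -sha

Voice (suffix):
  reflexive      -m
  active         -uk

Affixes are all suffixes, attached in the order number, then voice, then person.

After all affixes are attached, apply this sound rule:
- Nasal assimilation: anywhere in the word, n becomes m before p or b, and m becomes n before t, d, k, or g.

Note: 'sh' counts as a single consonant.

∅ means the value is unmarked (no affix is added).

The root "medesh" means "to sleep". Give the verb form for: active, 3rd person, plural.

medeshshauksho

Attach number plural -sha → medeshsha.
Attach voice active -uk → medeshshauk.
Attach person 3rd person -sho (after consonant 'k') → medeshshauksho.
Nasal assimilation: no change.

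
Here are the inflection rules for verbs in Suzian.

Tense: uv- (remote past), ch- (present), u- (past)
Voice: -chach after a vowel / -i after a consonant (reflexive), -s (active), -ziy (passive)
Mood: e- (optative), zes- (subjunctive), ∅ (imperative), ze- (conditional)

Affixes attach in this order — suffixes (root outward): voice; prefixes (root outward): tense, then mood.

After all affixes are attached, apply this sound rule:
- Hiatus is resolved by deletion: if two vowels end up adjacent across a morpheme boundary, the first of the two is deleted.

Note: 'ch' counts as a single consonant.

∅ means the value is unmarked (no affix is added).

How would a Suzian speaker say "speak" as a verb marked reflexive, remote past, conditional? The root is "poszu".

Attach tense remote past uv- → uvposzu.
Attach mood conditional ze- → zeuvposzu.
Attach voice reflexive -chach (after vowel 'u') → zeuvposzuchach.
Apply vowel deletion: zeuvposzuchach → zuvposzuchach.

zuvposzuchach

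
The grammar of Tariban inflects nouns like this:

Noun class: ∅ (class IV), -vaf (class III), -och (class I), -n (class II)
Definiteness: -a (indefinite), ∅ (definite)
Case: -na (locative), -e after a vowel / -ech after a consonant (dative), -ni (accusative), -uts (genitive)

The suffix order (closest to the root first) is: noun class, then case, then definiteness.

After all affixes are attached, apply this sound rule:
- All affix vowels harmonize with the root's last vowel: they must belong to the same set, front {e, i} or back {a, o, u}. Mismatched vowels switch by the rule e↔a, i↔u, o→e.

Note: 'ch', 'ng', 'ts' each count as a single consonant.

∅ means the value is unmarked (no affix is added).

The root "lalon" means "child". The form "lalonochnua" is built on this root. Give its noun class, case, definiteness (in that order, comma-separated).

class I, accusative, indefinite

Segment: lalon-och-ni-a.
noun class: -och → class I.
case: -ni → accusative.
definiteness: -a → indefinite.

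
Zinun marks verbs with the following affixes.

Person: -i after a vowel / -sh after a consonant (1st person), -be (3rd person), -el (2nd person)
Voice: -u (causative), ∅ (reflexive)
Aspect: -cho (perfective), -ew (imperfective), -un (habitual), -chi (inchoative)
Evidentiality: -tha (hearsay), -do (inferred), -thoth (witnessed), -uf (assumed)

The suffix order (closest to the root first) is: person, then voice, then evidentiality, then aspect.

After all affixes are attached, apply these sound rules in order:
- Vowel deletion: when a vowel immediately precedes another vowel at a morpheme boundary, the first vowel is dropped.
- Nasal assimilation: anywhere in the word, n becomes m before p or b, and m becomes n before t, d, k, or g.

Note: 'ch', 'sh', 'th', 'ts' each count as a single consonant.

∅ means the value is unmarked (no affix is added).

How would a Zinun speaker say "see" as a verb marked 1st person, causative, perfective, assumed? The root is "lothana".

Attach person 1st person -i (after vowel 'a') → lothanai.
Attach voice causative -u → lothanaiu.
Attach evidentiality assumed -uf → lothanaiuuf.
Attach aspect perfective -cho → lothanaiuufcho.
Apply vowel deletion: lothanaiuufcho → lothanufcho.
Nasal assimilation: no change.

lothanufcho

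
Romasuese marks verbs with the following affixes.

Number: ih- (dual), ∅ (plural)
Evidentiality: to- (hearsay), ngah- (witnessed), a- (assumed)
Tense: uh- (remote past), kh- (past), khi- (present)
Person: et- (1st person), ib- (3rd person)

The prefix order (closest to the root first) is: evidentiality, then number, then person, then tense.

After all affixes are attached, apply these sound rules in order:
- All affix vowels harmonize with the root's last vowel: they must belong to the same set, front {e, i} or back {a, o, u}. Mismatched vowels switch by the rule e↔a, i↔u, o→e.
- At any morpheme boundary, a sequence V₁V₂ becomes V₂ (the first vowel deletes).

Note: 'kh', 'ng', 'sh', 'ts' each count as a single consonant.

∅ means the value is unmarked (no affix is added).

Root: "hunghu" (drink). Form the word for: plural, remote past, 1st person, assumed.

uhatahunghu

Attach evidentiality assumed a- → ahunghu.
number = plural: zero marking, form stays ahunghu.
Attach person 1st person et- → etahunghu.
Attach tense remote past uh- → uhetahunghu.
Apply vowel harmony: uhetahunghu → uhatahunghu.
Vowel deletion: no change.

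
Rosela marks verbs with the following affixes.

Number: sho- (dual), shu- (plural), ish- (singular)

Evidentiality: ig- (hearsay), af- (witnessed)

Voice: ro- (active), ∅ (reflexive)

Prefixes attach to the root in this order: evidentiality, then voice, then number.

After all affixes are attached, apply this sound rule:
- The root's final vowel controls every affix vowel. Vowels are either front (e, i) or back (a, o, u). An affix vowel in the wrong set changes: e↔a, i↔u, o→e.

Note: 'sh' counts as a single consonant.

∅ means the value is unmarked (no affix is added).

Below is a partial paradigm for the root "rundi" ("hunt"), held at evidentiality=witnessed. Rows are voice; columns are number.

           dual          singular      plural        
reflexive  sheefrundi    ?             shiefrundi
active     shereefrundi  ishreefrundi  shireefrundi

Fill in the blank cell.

Attach evidentiality witnessed af- → afrundi.
voice = reflexive: zero marking, form stays afrundi.
Attach number singular ish- → ishafrundi.
Apply vowel harmony: ishafrundi → ishefrundi.

ishefrundi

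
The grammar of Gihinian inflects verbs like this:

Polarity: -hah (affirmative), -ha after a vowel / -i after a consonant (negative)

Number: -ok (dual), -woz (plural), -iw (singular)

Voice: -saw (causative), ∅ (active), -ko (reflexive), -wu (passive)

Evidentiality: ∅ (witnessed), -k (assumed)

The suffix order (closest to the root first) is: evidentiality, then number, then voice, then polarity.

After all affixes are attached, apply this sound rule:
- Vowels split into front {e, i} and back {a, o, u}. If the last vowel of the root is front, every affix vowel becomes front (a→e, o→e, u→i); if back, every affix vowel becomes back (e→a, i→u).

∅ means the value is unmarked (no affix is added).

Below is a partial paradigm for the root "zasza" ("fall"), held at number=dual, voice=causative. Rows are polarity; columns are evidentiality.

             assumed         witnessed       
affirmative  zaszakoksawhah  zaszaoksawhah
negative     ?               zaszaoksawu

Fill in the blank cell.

zaszakoksawu

Attach evidentiality assumed -k → zaszak.
Attach number dual -ok → zaszakok.
Attach voice causative -saw → zaszakoksaw.
Attach polarity negative -i (after consonant 'w') → zaszakoksawi.
Apply vowel harmony: zaszakoksawi → zaszakoksawu.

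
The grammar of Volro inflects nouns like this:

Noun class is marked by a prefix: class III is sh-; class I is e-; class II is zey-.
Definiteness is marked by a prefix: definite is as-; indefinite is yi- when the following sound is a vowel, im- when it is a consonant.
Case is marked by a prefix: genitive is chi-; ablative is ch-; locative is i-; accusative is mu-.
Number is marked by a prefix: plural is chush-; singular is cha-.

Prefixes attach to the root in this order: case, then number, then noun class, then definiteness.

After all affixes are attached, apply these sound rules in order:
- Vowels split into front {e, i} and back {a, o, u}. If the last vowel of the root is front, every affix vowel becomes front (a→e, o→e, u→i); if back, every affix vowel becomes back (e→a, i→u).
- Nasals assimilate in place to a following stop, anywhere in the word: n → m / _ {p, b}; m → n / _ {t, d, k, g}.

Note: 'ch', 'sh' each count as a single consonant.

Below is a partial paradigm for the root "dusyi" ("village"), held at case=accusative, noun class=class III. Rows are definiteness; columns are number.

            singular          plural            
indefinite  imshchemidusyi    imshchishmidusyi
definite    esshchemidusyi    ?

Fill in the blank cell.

esshchishmidusyi

Attach case accusative mu- → mudusyi.
Attach number plural chush- → chushmudusyi.
Attach noun class class III sh- → shchushmudusyi.
Attach definiteness definite as- → asshchushmudusyi.
Apply vowel harmony: asshchushmudusyi → esshchishmidusyi.
Nasal assimilation: no change.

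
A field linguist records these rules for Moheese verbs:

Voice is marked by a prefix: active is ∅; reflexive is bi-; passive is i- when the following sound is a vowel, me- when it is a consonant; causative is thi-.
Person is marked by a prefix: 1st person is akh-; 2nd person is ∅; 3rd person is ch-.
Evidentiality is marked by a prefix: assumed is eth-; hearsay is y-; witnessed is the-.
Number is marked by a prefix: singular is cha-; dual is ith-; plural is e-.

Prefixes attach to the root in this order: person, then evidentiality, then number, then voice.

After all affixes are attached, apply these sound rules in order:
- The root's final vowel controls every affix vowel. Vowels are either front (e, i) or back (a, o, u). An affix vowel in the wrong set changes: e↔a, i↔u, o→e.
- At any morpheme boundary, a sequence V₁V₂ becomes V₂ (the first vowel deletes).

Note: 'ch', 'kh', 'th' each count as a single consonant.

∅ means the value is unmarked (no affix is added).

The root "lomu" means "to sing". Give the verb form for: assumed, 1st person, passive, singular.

machathakhlomu

Attach person 1st person akh- → akhlomu.
Attach evidentiality assumed eth- → ethakhlomu.
Attach number singular cha- → chaethakhlomu.
Attach voice passive me- (before consonant 'ch') → mechaethakhlomu.
Apply vowel harmony: mechaethakhlomu → machaathakhlomu.
Apply vowel deletion: machaathakhlomu → machathakhlomu.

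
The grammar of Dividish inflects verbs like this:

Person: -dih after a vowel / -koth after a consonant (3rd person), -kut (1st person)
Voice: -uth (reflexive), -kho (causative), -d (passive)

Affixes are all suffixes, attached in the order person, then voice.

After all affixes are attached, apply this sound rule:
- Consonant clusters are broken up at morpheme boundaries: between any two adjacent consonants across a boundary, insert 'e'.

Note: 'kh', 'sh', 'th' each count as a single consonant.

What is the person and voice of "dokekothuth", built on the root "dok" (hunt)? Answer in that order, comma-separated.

Segment: dok-koth-uth.
person: -dih/koth → 3rd person.
voice: -uth → reflexive.

3rd person, reflexive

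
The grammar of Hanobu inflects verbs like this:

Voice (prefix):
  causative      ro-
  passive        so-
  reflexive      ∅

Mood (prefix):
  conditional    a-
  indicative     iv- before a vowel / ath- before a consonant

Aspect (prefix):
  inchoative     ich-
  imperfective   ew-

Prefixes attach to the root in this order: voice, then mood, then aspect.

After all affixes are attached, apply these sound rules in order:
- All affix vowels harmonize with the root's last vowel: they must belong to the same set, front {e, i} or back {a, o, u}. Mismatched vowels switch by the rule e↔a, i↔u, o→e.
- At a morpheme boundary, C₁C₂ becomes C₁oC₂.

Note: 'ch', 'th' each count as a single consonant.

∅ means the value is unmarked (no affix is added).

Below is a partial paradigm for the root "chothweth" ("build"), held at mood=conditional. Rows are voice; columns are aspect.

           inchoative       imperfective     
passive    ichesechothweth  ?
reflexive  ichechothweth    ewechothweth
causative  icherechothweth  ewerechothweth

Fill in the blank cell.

ewesechothweth

Attach voice passive so- → sochothweth.
Attach mood conditional a- → asochothweth.
Attach aspect imperfective ew- → ewasochothweth.
Apply vowel harmony: ewasochothweth → ewesechothweth.
Epenthesis: no change.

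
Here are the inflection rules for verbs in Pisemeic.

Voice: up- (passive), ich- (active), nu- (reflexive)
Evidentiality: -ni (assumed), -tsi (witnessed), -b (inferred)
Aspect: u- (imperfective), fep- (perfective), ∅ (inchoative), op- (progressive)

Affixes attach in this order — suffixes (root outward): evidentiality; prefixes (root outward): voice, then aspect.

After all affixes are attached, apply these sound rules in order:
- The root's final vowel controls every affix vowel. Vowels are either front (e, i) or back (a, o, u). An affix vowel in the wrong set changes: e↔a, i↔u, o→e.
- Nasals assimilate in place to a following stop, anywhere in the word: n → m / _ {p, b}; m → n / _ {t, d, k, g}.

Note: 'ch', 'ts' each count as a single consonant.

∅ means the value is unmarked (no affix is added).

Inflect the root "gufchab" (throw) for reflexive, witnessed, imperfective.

unugufchabtsu

Attach voice reflexive nu- → nugufchab.
Attach aspect imperfective u- → unugufchab.
Attach evidentiality witnessed -tsi → unugufchabtsi.
Apply vowel harmony: unugufchabtsi → unugufchabtsu.
Nasal assimilation: no change.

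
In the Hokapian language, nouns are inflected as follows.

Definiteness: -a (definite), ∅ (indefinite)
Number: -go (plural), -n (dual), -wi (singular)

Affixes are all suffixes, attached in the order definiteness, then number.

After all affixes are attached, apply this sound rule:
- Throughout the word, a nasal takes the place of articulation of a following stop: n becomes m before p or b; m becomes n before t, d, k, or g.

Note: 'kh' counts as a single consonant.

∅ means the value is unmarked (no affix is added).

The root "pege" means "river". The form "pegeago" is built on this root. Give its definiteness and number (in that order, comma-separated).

Segment: pege-a-go.
definiteness: -a → definite.
number: -go → plural.

definite, plural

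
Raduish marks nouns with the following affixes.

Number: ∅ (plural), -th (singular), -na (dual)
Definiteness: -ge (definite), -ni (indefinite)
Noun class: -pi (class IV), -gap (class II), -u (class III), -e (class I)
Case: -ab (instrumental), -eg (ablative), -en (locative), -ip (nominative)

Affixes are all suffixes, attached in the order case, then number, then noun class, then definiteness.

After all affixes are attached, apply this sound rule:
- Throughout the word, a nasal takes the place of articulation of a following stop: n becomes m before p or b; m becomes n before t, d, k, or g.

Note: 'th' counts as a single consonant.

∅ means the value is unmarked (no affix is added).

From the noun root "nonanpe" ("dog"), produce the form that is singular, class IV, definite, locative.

Attach case locative -en → nonanpeen.
Attach number singular -th → nonanpeenth.
Attach noun class class IV -pi → nonanpeenthpi.
Attach definiteness definite -ge → nonanpeenthpige.
Apply nasal assimilation: nonanpeenthpige → nonampeenthpige.

nonampeenthpige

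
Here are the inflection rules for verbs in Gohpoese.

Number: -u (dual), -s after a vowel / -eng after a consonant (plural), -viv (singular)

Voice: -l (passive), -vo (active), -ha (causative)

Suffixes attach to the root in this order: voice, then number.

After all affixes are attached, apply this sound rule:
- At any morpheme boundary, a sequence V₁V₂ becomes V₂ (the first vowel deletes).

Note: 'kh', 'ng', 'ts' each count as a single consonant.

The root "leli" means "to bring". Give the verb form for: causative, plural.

lelihas

Attach voice causative -ha → leliha.
Attach number plural -s (after vowel 'a') → lelihas.
Vowel deletion: no change.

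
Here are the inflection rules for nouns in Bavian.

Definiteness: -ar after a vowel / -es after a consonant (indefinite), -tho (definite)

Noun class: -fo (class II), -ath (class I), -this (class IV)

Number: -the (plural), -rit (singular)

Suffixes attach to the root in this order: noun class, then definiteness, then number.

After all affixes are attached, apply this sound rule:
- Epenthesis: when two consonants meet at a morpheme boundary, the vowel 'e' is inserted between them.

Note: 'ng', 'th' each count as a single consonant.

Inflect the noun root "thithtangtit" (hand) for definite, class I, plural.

thithtangtitathethothe

Attach noun class class I -ath → thithtangtitath.
Attach definiteness definite -tho → thithtangtitaththo.
Attach number plural -the → thithtangtitaththothe.
Apply epenthesis: thithtangtitaththothe → thithtangtitathethothe.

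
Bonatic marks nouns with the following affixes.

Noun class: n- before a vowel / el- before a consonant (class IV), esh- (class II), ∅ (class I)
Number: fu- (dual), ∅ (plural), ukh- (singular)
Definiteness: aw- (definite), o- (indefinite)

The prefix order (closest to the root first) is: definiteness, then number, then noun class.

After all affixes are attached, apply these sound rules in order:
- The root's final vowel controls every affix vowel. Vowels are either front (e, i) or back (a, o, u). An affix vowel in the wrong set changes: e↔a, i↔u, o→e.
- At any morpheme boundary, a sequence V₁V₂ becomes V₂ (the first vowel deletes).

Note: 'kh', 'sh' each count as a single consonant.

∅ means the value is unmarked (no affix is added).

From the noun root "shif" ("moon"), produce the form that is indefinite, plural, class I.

eshif

Attach definiteness indefinite o- → oshif.
number = plural: zero marking, form stays oshif.
noun class = class I: zero marking, form stays oshif.
Apply vowel harmony: oshif → eshif.
Vowel deletion: no change.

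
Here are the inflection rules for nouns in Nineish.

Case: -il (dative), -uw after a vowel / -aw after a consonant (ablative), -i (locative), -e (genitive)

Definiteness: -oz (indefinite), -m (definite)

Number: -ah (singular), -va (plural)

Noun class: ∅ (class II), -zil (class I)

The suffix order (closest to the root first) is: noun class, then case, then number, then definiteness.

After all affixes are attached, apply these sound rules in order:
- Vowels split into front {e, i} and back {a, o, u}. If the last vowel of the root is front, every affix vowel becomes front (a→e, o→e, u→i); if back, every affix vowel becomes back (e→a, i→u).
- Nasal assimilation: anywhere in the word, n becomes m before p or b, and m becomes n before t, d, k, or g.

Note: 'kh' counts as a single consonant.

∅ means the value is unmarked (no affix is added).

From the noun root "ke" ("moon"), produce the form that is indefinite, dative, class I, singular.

kezililehez

Attach noun class class I -zil → kezil.
Attach case dative -il → kezilil.
Attach number singular -ah → kezililah.
Attach definiteness indefinite -oz → kezililahoz.
Apply vowel harmony: kezililahoz → kezililehez.
Nasal assimilation: no change.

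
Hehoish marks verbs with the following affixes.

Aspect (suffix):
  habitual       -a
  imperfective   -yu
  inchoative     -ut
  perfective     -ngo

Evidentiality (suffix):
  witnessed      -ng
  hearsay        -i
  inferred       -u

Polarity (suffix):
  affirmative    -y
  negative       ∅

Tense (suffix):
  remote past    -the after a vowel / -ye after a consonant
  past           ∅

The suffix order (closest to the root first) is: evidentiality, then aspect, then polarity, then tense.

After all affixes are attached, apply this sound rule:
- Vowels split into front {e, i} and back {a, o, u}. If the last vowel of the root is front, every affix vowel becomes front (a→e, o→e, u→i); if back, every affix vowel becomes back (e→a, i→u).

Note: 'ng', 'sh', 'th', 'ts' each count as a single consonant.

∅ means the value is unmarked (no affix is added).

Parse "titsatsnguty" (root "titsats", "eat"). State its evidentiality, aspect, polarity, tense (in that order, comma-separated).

Segment: titsats-ng-ut-y.
evidentiality: -ng → witnessed.
aspect: -ut → inchoative.
polarity: -y → affirmative.
tense: ∅ → past.

witnessed, inchoative, affirmative, past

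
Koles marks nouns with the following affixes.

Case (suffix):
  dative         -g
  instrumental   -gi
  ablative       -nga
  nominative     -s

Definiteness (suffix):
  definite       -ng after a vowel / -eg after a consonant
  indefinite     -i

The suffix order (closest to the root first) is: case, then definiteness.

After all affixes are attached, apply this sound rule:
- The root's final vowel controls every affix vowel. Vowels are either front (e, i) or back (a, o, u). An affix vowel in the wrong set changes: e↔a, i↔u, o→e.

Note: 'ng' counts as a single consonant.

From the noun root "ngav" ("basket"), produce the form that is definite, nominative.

Attach case nominative -s → ngavs.
Attach definiteness definite -eg (after consonant 's') → ngavseg.
Apply vowel harmony: ngavseg → ngavsag.

ngavsag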